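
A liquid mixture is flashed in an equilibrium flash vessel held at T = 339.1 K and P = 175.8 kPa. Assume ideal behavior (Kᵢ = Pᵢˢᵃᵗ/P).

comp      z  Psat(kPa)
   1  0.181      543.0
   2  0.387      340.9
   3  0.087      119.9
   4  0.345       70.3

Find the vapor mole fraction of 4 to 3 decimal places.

Raoult's law: Kᵢ = Pᵢˢᵃᵗ/P = Pᵢˢᵃᵗ/175.8.
  K_1 = 543.0/175.8 = 3.08874, K_2 = 340.9/175.8 = 1.93914, K_3 = 119.9/175.8 = 0.68203, K_4 = 70.3/175.8 = 0.39989
Let ψ = V/F and solve Σ zᵢ(Kᵢ−1)/(1+ψ(Kᵢ−1)) = 0.
Feasibility: ΣzᵢKᵢ = 1.507, Σzᵢ/Kᵢ = 1.248 — both > 1, two phases present.
Newton–Raphson from ψ = 0.5:
  ψ = 0.500: g = 0.1036, g' = -0.613 → ψ = 0.669
Converged at ψ = 0.669.
Compositions from xᵢ = zᵢ/(1+ψ(Kᵢ−1)), yᵢ = Kᵢxᵢ:
  1: x = 0.076, y = 0.233
  2: x = 0.238, y = 0.461
  3: x = 0.110, y = 0.075
  4: x = 0.576, y = 0.230

y_4 = 0.230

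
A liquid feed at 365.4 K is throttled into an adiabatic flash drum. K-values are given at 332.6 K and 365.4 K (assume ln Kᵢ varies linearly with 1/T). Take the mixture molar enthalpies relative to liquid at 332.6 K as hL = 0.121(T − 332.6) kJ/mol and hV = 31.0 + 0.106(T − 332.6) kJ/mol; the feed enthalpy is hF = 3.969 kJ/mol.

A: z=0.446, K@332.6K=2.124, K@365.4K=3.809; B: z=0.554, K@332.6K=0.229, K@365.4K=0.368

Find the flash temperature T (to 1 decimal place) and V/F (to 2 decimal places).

T = 334.4 K, V/F = 0.12

Adiabatic flash: solve Rachford–Rice at each trial T, then check hF = ψ·hV(T) + (1−ψ)·hL(T).
  T = 332.6 K: K = (2.124, 0.229), RR gives ψ = 0.086, H_out = 2.653 kJ/mol
  T = 365.4 K: K = (3.809, 0.368), RR gives ψ = 0.508, H_out = 19.481 kJ/mol
  T = 349.0 K: K = (2.884, 0.294), RR gives ψ = 0.337, H_out = 12.355 kJ/mol
  T = 340.8 K: K = (2.484, 0.260), RR gives ψ = 0.229, H_out = 8.076 kJ/mol
  T = 336.7 K: K = (2.299, 0.244), RR gives ψ = 0.164, H_out = 5.560 kJ/mol
  T = 334.6 K: K = (2.208, 0.236), RR gives ψ = 0.126, H_out = 4.129 kJ/mol
Linear interpolation between T = 332.6 (H_out = 2.653) and T = 334.6 (H_out = 4.129) on hF = 3.969 gives T ≈ 334.4 K, at which ψ = 0.12.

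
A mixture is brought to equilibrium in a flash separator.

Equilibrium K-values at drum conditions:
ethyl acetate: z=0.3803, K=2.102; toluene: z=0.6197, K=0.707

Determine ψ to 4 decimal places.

Binary case is linear: z₁(K₁−1)(1+ψ(K₂−1)) + z₂(K₂−1)(1+ψ(K₁−1)) = 0
⇒ ψ = [z₁(K₁−1)+z₂(K₂−1)] / [−(K₁−1)(K₂−1)] = 0.23752/0.32289 = 0.7356

ψ = 0.7356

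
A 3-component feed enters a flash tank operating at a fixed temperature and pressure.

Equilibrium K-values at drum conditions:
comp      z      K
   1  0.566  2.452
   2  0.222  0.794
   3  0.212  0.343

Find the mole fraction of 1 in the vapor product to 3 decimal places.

Material balance + equilibrium reduce to Σ zᵢ(Kᵢ−1)/(1+ψ(Kᵢ−1)) = 0.
g(0) = ΣzᵢKᵢ − 1 = 0.637 and g(1) = 1 − Σzᵢ/Kᵢ = -0.129, so a root lies in (0, 1).
Newton–Raphson from ψ = 0.5:
  ψ = 0.500: g = 0.2177, g' = -0.615 → ψ = 0.854
  ψ = 0.854: g = -0.0059, g' = -0.727 → ψ = 0.846
Converged at ψ = 0.846.
Compositions from xᵢ = zᵢ/(1+ψ(Kᵢ−1)), yᵢ = Kᵢxᵢ:
  1: x = 0.254, y = 0.623
  2: x = 0.269, y = 0.213
  3: x = 0.477, y = 0.164

y_1 = 0.623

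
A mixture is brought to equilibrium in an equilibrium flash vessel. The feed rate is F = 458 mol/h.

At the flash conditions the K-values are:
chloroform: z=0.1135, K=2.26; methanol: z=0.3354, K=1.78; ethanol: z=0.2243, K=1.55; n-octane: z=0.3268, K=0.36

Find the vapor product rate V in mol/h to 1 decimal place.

V = 285.5 mol/h

Material balance + equilibrium reduce to Σ zᵢ(Kᵢ−1)/(1+V/F(Kᵢ−1)) = 0.
Check two-phase: ΣzᵢKᵢ = 1.3188 > 1 and Σzᵢ/Kᵢ = 1.2911 > 1, so g(0) = 0.3188 > 0 and g(1) = -0.2911 < 0.
Newton–Raphson from V/F = 0.67:
  V/F = 0.6700: g = -0.02665, g' = -0.5875 → V/F = 0.6246
  V/F = 0.6246: g = -0.00070, g' = -0.5578 → V/F = 0.6234
Converged at V/F = 0.6234.
Then V = V/F·F = 0.6234·458 = 285.5 mol/h and L = F − V = 172.5 mol/h.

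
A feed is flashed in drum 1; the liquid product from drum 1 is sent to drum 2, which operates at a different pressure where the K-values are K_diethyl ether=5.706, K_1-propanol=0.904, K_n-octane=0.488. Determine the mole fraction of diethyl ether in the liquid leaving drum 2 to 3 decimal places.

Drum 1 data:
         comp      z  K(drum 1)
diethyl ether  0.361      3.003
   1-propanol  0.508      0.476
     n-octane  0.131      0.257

x_diethyl ether (drum 2) = 0.046

Drum 1:
Newton iteration, ψ₁⁰ = 0.5:
  ψ₁ = 0.500: g = -0.1543, g' = -0.801 → ψ₁ = 0.307
  ψ₁ = 0.307: g = 0.0042, g' = -0.875 → ψ₁ = 0.312
Converged at ψ₁ = 0.312.
Drum-1 compositions:
  diethyl ether: x = 0.222, y = 0.667
  1-propanol: x = 0.607, y = 0.289
  n-octane: x = 0.171, y = 0.044
Drum-2 feed = drum-1 liquid: z₂ = (0.2221, 0.6073, 0.1705).
Drum 2:
Rachford–Rice: g(ψ₂) = Σ zᵢ(Kᵢ−1)/(1+ψ₂(Kᵢ−1)) = 0.
Check two-phase: ΣzᵢKᵢ = 1.900 > 1 and Σzᵢ/Kᵢ = 1.060 > 1, so g(0) = 0.900 > 0 and g(1) = -0.060 < 0.
Newton iteration, ψ₂⁰ = 0.5:
  ψ₂ = 0.500: g = 0.1332, g' = -0.525 → ψ₂ = 0.754
  ψ₂ = 0.754: g = 0.0248, g' = -0.363 → ψ₂ = 0.822
  ψ₂ = 0.822: g = 0.0006, g' = -0.347 → ψ₂ = 0.824
Converged at ψ₂ = 0.824.
  diethyl ether: x = 0.046, y = 0.260
  1-propanol: x = 0.659, y = 0.596
  n-octane: x = 0.295, y = 0.144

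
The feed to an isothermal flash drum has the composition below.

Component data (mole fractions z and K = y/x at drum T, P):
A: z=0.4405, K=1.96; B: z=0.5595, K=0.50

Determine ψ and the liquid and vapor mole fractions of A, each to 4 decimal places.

Binary case is linear: z₁(K₁−1)(1+ψ(K₂−1)) + z₂(K₂−1)(1+ψ(K₁−1)) = 0
⇒ ψ = [z₁(K₁−1)+z₂(K₂−1)] / [−(K₁−1)(K₂−1)] = 0.14313/0.48000 = 0.2982
Compositions from xᵢ = zᵢ/(1+ψ(Kᵢ−1)), yᵢ = Kᵢxᵢ:
  A: x = 0.3425, y = 0.6712
  B: x = 0.6575, y = 0.3288

ψ = 0.2982, x_A = 0.3425, y_A = 0.6712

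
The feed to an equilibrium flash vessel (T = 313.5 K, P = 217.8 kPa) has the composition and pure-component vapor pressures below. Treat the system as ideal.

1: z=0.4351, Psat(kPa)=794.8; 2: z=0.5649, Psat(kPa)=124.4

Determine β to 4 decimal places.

β = 0.8014

Raoult's law: Kᵢ = Pᵢˢᵃᵗ/P = Pᵢˢᵃᵗ/217.8.
  K_1 = 794.8/217.8 = 3.649219, K_2 = 124.4/217.8 = 0.571166
Rachford–Rice: g(β) = Σ zᵢ(Kᵢ−1)/(1+β(Kᵢ−1)) = 0.
Check two-phase: ΣzᵢKᵢ = 1.9104 > 1 and Σzᵢ/Kᵢ = 1.1083 > 1, so g(0) = 0.9104 > 0 and g(1) = -0.1083 < 0.
Binary case is linear: z₁(K₁−1)(1+β(K₂−1)) + z₂(K₂−1)(1+β(K₁−1)) = 0
⇒ β = [z₁(K₁−1)+z₂(K₂−1)] / [−(K₁−1)(K₂−1)] = 0.91043/1.13607 = 0.8014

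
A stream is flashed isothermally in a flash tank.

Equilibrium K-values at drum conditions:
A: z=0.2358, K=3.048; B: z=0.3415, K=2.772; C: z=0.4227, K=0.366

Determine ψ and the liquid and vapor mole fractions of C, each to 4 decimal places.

Let ψ = V/F and solve Σ zᵢ(Kᵢ−1)/(1+ψ(Kᵢ−1)) = 0.
Check two-phase: ΣzᵢKᵢ = 1.8201 > 1 and Σzᵢ/Kᵢ = 1.3555 > 1, so g(0) = 0.8201 > 0 and g(1) = -0.3555 < 0.
Newton–Raphson from ψ = 0.5:
  ψ = 0.5000: g = 0.16708, g' = -0.9071 → ψ = 0.6842
  ψ = 0.6842: g = 0.00134, g' = -0.9206 → ψ = 0.6856
Converged at ψ = 0.6856.
Compositions from xᵢ = zᵢ/(1+ψ(Kᵢ−1)), yᵢ = Kᵢxᵢ:
  A: x = 0.0981, y = 0.2989
  B: x = 0.1542, y = 0.4274
  C: x = 0.7477, y = 0.2737

ψ = 0.6856, x_C = 0.7477, y_C = 0.2737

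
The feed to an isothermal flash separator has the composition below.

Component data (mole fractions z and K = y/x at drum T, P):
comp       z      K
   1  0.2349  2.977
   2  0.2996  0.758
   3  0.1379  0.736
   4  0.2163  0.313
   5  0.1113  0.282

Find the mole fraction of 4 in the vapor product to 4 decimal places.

Let ψ = V/F and solve Σ zᵢ(Kᵢ−1)/(1+ψ(Kᵢ−1)) = 0.
Feasibility: ΣzᵢKᵢ = 1.1270, Σzᵢ/Kᵢ = 1.7473 — both > 1, two phases present.
Newton–Raphson from ψ = 0.5:
  ψ = 0.5000: g = -0.24190, g' = -0.6442 → ψ = 0.1245
  ψ = 0.1245: g = 0.01004, g' = -0.8115 → ψ = 0.1368
  ψ = 0.1368: g = 0.00012, g' = -0.7928 → ψ = 0.1370
Converged at ψ = 0.1370.
Compositions from xᵢ = zᵢ/(1+ψ(Kᵢ−1)), yᵢ = Kᵢxᵢ:
  1: x = 0.1848, y = 0.5503
  2: x = 0.3099, y = 0.2349
  3: x = 0.1431, y = 0.1053
  4: x = 0.2388, y = 0.0747
  5: x = 0.1234, y = 0.0348

y_4 = 0.0747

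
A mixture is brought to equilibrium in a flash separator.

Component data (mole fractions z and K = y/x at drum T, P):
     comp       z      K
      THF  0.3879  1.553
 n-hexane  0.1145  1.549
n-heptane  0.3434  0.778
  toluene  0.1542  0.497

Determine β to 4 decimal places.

Rachford–Rice: g(β) = Σ zᵢ(Kᵢ−1)/(1+β(Kᵢ−1)) = 0.
Feasibility: ΣzᵢKᵢ = 1.1236, Σzᵢ/Kᵢ = 1.0753 — both > 1, two phases present.
Iterate (Newton) starting at β = 0.5:
  β = 0.5000: g = 0.02799, g' = -0.1851 → β = 0.6512
  β = 0.6512: g = -0.00044, g' = -0.1923 → β = 0.6489
Converged at β = 0.6489.

β = 0.6489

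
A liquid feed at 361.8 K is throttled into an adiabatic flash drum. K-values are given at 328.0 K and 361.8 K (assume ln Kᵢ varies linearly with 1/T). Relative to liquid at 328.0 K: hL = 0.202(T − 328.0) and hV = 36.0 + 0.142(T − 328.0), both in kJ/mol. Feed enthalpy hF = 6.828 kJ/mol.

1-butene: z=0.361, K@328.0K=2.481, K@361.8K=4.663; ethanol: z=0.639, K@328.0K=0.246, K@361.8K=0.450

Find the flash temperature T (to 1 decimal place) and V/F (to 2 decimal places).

T = 334.7 K, V/F = 0.15

Adiabatic flash: solve Rachford–Rice at each trial T, then check hF = ψ·hV(T) + (1−ψ)·hL(T).
  T = 328.0 K: K = (2.481, 0.246), RR gives ψ = 0.047, H_out = 1.703 kJ/mol
  T = 361.8 K: K = (4.663, 0.450), RR gives ψ = 0.482, H_out = 23.199 kJ/mol
  T = 344.9 K: K = (3.454, 0.338), RR gives ψ = 0.285, H_out = 13.374 kJ/mol
  T = 336.4 K: K = (2.937, 0.289), RR gives ψ = 0.178, H_out = 8.011 kJ/mol
  T = 332.2 K: K = (2.702, 0.267), RR gives ψ = 0.117, H_out = 5.033 kJ/mol
  T = 334.3 K: K = (2.818, 0.278), RR gives ψ = 0.148, H_out = 6.558 kJ/mol
Linear interpolation between T = 334.3 (H_out = 6.558) and T = 336.4 (H_out = 8.011) on hF = 6.828 gives T ≈ 334.7 K, at which ψ = 0.15.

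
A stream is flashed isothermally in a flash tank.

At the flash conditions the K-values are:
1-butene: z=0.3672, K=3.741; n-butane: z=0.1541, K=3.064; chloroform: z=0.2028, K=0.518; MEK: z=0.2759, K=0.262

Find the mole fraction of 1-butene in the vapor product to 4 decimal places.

y_1-butene = 0.5100

Newton–Raphson from β = 0.5:
  β = 0.5000: g = 0.12965, g' = -1.1091 → β = 0.6169
  β = 0.6169: g = 0.00105, g' = -1.1099 → β = 0.6178
Converged at β = 0.6178.
Compositions from xᵢ = zᵢ/(1+β(Kᵢ−1)), yᵢ = Kᵢxᵢ:
  1-butene: x = 0.1363, y = 0.5100
  n-butane: x = 0.0677, y = 0.2075
  chloroform: x = 0.2888, y = 0.1496
  MEK: x = 0.5071, y = 0.1329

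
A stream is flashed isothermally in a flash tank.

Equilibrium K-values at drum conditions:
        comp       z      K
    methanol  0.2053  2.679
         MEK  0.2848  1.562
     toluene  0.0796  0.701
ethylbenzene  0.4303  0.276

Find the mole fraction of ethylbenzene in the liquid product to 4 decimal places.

x_ethylbenzene = 0.5107

Let ψ = V/F and solve Σ zᵢ(Kᵢ−1)/(1+ψ(Kᵢ−1)) = 0.
g(0) = ΣzᵢKᵢ − 1 = 0.1694 and g(1) = 1 − Σzᵢ/Kᵢ = -0.9316, so a root lies in (0, 1).
Newton iteration, ψ⁰ = 0.69:
  ψ = 0.6900: g = -0.37749, g' = -1.0828 → ψ = 0.3414
  ψ = 0.3414: g = -0.08693, g' = -0.7040 → ψ = 0.2179
  ψ = 0.2179: g = -0.00039, g' = -0.7077 → ψ = 0.2174
Converged at ψ = 0.2174.
Compositions from xᵢ = zᵢ/(1+ψ(Kᵢ−1)), yᵢ = Kᵢxᵢ:
  methanol: x = 0.1504, y = 0.4029
  MEK: x = 0.2538, y = 0.3964
  toluene: x = 0.0851, y = 0.0597
  ethylbenzene: x = 0.5107, y = 0.1409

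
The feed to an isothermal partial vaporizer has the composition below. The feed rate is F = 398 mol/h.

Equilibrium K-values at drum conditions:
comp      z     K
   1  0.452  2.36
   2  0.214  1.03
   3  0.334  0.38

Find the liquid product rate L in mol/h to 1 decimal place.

Rachford–Rice: g(ψ) = Σ zᵢ(Kᵢ−1)/(1+ψ(Kᵢ−1)) = 0.
Feasibility: ΣzᵢKᵢ = 1.414, Σzᵢ/Kᵢ = 1.278 — both > 1, two phases present.
Iterate (Newton) starting at ψ = 0.61:
  ψ = 0.610: g = 0.0093, g' = -0.582 → ψ = 0.626
Converged at ψ = 0.626.
Then V = ψ·F = 0.6258·398 = 249.1 mol/h and L = F − V = 148.9 mol/h.

L = 148.9 mol/h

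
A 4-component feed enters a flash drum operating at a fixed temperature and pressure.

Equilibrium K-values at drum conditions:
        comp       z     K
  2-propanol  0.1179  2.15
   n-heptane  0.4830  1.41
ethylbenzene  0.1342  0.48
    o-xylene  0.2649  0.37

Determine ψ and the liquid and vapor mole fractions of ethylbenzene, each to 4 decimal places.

ψ = 0.2685, x_ethylbenzene = 0.1560, y_ethylbenzene = 0.0749

Let ψ = V/F and solve Σ zᵢ(Kᵢ−1)/(1+ψ(Kᵢ−1)) = 0.
Check two-phase: ΣzᵢKᵢ = 1.0969 > 1 and Σzᵢ/Kᵢ = 1.3929 > 1, so g(0) = 0.0969 > 0 and g(1) = -0.3929 < 0.
Iterate (Newton) starting at ψ = 0.5:
  ψ = 0.5000: g = -0.08751, g' = -0.4091 → ψ = 0.2861
  ψ = 0.2861: g = -0.00630, g' = -0.3599 → ψ = 0.2686
  ψ = 0.2686: g = -0.00001, g' = -0.3583 → ψ = 0.2685
Converged at ψ = 0.2685.
Compositions from xᵢ = zᵢ/(1+ψ(Kᵢ−1)), yᵢ = Kᵢxᵢ:
  2-propanol: x = 0.0901, y = 0.1937
  n-heptane: x = 0.4351, y = 0.6135
  ethylbenzene: x = 0.1560, y = 0.0749
  o-xylene: x = 0.3188, y = 0.1180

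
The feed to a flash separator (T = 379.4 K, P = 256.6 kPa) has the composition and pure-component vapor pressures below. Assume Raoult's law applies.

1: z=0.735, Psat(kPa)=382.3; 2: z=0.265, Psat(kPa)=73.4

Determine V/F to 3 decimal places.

Raoult's law: Kᵢ = Pᵢˢᵃᵗ/P = Pᵢˢᵃᵗ/256.6.
  K_1 = 382.3/256.6 = 1.48987, K_2 = 73.4/256.6 = 0.28605
Rachford–Rice: g(V/F) = Σ zᵢ(Kᵢ−1)/(1+V/F(Kᵢ−1)) = 0.
g(0) = ΣzᵢKᵢ − 1 = 0.171 and g(1) = 1 − Σzᵢ/Kᵢ = -0.420, so a root lies in (0, 1).
Newton–Raphson from V/F = 0.5:
  V/F = 0.500: g = -0.0050, g' = -0.440 → V/F = 0.489
Converged at V/F = 0.489.

V/F = 0.489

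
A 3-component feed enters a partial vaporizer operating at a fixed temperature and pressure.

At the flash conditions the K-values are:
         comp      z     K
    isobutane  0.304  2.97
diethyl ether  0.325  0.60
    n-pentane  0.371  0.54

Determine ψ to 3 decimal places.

ψ = 0.350

Rachford–Rice: g(ψ) = Σ zᵢ(Kᵢ−1)/(1+ψ(Kᵢ−1)) = 0.
Feasibility: ΣzᵢKᵢ = 1.298, Σzᵢ/Kᵢ = 1.331 — both > 1, two phases present.
Newton iteration, ψ⁰ = 0.51:
  ψ = 0.510: g = -0.0875, g' = -0.510 → ψ = 0.338
  ψ = 0.338: g = 0.0070, g' = -0.605 → ψ = 0.350
Converged at ψ = 0.350.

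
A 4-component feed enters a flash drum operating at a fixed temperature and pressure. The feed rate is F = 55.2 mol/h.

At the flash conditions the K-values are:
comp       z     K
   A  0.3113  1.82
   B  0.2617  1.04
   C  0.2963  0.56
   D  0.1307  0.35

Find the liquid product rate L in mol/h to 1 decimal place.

Newton–Raphson from ψ = 0.5:
  ψ = 0.5000: g = -0.10170, g' = -0.3212 → ψ = 0.1833
  ψ = 0.1833: g = -0.00597, g' = -0.2976 → ψ = 0.1633
Converged at ψ = 0.1633.
Then V = ψ·F = 0.1633·55.2 = 9.0 mol/h and L = F − V = 46.2 mol/h.

L = 46.2 mol/h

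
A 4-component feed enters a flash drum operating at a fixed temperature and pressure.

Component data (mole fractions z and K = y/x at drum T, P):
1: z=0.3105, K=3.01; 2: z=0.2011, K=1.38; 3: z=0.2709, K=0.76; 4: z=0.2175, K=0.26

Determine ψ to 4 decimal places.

Rachford–Rice: g(ψ) = Σ zᵢ(Kᵢ−1)/(1+ψ(Kᵢ−1)) = 0.
Feasibility: ΣzᵢKᵢ = 1.4746, Σzᵢ/Kᵢ = 1.4419 — both > 1, two phases present.
Iterate (Newton) starting at ψ = 0.5:
  ψ = 0.5000: g = 0.04613, g' = -0.6528 → ψ = 0.5707
  ψ = 0.5707: g = -0.00046, g' = -0.6696 → ψ = 0.5700
Converged at ψ = 0.5700.

ψ = 0.5700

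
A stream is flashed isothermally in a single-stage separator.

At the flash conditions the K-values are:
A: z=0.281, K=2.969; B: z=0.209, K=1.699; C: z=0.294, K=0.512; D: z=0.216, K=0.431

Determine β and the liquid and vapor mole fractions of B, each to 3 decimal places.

Newton–Raphson from β = 0.5:
  β = 0.500: g = 0.0255, g' = -0.592 → β = 0.543
Converged at β = 0.543.
Compositions from xᵢ = zᵢ/(1+β(Kᵢ−1)), yᵢ = Kᵢxᵢ:
  A: x = 0.136, y = 0.403
  B: x = 0.151, y = 0.257
  C: x = 0.400, y = 0.205
  D: x = 0.313, y = 0.135

β = 0.543, x_B = 0.151, y_B = 0.257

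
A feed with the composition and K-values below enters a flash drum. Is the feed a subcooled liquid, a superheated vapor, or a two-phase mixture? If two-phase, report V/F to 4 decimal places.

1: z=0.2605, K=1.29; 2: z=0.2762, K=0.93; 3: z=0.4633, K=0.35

subcooled liquid

ΣzᵢKᵢ = 0.7551; Σzᵢ/Kᵢ = 1.8226.
Since ΣzᵢKᵢ < 1 the mixture is below its bubble point — single liquid phase.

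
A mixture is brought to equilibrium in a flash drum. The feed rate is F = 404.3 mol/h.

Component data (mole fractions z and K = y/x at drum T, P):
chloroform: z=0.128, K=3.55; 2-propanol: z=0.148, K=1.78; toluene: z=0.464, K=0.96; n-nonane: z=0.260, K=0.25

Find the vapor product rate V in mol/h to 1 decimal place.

V = 127.0 mol/h

Newton iteration, ψ⁰ = 0.47:
  ψ = 0.470: g = -0.0871, g' = -0.570 → ψ = 0.317
  ψ = 0.317: g = -0.0016, g' = -0.565 → ψ = 0.314
Converged at ψ = 0.314.
Then V = ψ·F = 0.3142·404.3 = 127.0 mol/h and L = F − V = 277.3 mol/h.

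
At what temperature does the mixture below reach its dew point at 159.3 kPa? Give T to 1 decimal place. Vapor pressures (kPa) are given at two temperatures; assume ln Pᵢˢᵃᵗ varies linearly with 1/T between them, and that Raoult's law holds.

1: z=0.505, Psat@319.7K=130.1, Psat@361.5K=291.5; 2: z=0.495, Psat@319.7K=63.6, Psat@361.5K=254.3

T = 340.5 K

Dew-point temperature: Σzᵢ·P/Pᵢˢᵃᵗ(T) = 1. Interpolate ln Pᵢˢᵃᵗ = aᵢ + bᵢ/T.
  T = 319.7 K: ΣzᵢP/Pᵢˢᵃᵗ = 1.8582
  T = 361.5 K: ΣzᵢP/Pᵢˢᵃᵗ = 0.5861
  T = 340.6 K: ΣzᵢP/Pᵢˢᵃᵗ = 0.9972
  T = 330.1 K: ΣzᵢP/Pᵢˢᵃᵗ = 1.3462
  T = 335.4 K: ΣzᵢP/Pᵢˢᵃᵗ = 1.1535
  T = 338.0 K: ΣzᵢP/Pᵢˢᵃᵗ = 1.0718
Interpolating between 338.0 K and 340.6 K gives T ≈ 340.5 K.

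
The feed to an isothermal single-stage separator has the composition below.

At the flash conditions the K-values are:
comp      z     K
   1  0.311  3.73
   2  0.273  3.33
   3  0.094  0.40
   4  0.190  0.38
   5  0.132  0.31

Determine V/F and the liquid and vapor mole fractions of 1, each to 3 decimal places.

V/F = 0.749, x_1 = 0.102, y_1 = 0.381

Rachford–Rice: g(V/F) = Σ zᵢ(Kᵢ−1)/(1+V/F(Kᵢ−1)) = 0.
Feasibility: ΣzᵢKᵢ = 2.220, Σzᵢ/Kᵢ = 1.326 — both > 1, two phases present.
Newton iteration, V/F⁰ = 0.5:
  V/F = 0.500: g = 0.2625, g' = -1.100 → V/F = 0.739
  V/F = 0.739: g = 0.0108, g' = -1.074 → V/F = 0.749
Converged at V/F = 0.749.
Compositions from xᵢ = zᵢ/(1+V/F(Kᵢ−1)), yᵢ = Kᵢxᵢ:
  1: x = 0.102, y = 0.381
  2: x = 0.099, y = 0.331
  3: x = 0.171, y = 0.068
  4: x = 0.355, y = 0.135
  5: x = 0.273, y = 0.085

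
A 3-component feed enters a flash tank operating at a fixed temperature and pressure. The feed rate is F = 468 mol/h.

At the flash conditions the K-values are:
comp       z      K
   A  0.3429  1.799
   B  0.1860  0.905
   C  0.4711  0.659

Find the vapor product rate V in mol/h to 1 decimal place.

Rachford–Rice: g(β) = Σ zᵢ(Kᵢ−1)/(1+β(Kᵢ−1)) = 0.
Feasibility: ΣzᵢKᵢ = 1.0957, Σzᵢ/Kᵢ = 1.1110 — both > 1, two phases present.
Iterate (Newton) starting at β = 0.5:
  β = 0.5000: g = -0.01645, g' = -0.1932 → β = 0.4149
  β = 0.4149: g = 0.00026, g' = -0.1996 → β = 0.4162
Converged at β = 0.4162.
Then V = β·F = 0.4162·468 = 194.8 mol/h and L = F − V = 273.2 mol/h.

V = 194.8 mol/h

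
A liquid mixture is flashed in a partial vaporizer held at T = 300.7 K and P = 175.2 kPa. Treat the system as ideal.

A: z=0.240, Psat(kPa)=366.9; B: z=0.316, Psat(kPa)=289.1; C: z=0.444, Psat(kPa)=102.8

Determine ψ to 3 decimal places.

Raoult's law: Kᵢ = Pᵢˢᵃᵗ/P = Pᵢˢᵃᵗ/175.2.
  K_A = 366.9/175.2 = 2.09418, K_B = 289.1/175.2 = 1.65011, K_C = 102.8/175.2 = 0.58676
Material balance + equilibrium reduce to Σ zᵢ(Kᵢ−1)/(1+ψ(Kᵢ−1)) = 0.
g(0) = ΣzᵢKᵢ − 1 = 0.285 and g(1) = 1 − Σzᵢ/Kᵢ = -0.063, so a root lies in (0, 1).
Newton iteration, ψ⁰ = 0.5:
  ψ = 0.500: g = 0.0935, g' = -0.317 → ψ = 0.795
  ψ = 0.795: g = 0.0025, g' = -0.308 → ψ = 0.804
Converged at ψ = 0.804.

ψ = 0.804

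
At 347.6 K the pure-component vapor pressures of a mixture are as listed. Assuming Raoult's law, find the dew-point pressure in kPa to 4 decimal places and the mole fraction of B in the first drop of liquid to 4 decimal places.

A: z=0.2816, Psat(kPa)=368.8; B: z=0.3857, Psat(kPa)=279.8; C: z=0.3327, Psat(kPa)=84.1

At the dew point ψ → 1, so Σzᵢ/Kᵢ = 1 with Kᵢ = Pᵢˢᵃᵗ/P ⇒ 1/P = Σzᵢ/Pᵢˢᵃᵗ.
1/P = 0.2816/368.8 + 0.3857/279.8 + 0.3327/84.1 = 0.0060980 ⇒ P = 163.9869 kPa
xᵢ = zᵢP/Pᵢˢᵃᵗ ⇒ x_B = 0.3857·163.9869/279.8 = 0.2261

Pdew = 163.9869 kPa, x_B = 0.2261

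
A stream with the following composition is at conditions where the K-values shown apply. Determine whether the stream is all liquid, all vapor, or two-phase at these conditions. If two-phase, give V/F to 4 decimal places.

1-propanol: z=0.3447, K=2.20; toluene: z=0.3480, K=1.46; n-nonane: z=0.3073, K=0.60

ΣzᵢKᵢ = 1.4508; Σzᵢ/Kᵢ = 0.9072.
Since Σzᵢ/Kᵢ < 1 the mixture is above its dew point — single vapor phase.

all vapor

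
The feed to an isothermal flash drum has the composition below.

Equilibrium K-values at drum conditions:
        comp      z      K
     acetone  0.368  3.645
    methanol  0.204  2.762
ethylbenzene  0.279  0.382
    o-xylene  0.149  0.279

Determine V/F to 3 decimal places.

V/F = 0.683

Material balance + equilibrium reduce to Σ zᵢ(Kᵢ−1)/(1+V/F(Kᵢ−1)) = 0.
Check two-phase: ΣzᵢKᵢ = 2.053 > 1 and Σzᵢ/Kᵢ = 1.439 > 1, so g(0) = 1.053 > 0 and g(1) = -0.439 < 0.
Newton iteration, V/F⁰ = 0.53:
  V/F = 0.530: g = 0.1609, g' = -1.054 → V/F = 0.683
Converged at V/F = 0.683.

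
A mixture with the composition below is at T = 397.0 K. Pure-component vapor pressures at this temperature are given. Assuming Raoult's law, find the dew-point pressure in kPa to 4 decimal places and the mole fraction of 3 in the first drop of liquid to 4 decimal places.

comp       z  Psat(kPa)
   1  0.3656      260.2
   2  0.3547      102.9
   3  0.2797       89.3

Pdew = 125.2466 kPa, x_3 = 0.3923

At the dew point ψ → 1, so Σzᵢ/Kᵢ = 1 with Kᵢ = Pᵢˢᵃᵗ/P ⇒ 1/P = Σzᵢ/Pᵢˢᵃᵗ.
1/P = 0.3656/260.2 + 0.3547/102.9 + 0.2797/89.3 = 0.0079842 ⇒ P = 125.2466 kPa
xᵢ = zᵢP/Pᵢˢᵃᵗ ⇒ x_3 = 0.2797·125.2466/89.3 = 0.3923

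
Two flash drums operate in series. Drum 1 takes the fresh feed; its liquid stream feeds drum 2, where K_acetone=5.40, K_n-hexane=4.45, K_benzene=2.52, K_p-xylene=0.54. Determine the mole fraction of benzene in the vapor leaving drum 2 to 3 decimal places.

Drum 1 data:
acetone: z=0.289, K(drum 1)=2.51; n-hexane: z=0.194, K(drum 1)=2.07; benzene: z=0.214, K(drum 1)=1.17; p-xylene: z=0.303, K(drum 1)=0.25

Drum 1:
Newton iteration, ψ₁⁰ = 0.5:
  ψ₁ = 0.500: g = 0.0538, g' = -0.750 → ψ₁ = 0.572
  ψ₁ = 0.572: g = -0.0017, g' = -0.803 → ψ₁ = 0.570
Converged at ψ₁ = 0.570.
Drum-1 compositions:
  acetone: x = 0.155, y = 0.390
  n-hexane: x = 0.121, y = 0.250
  benzene: x = 0.195, y = 0.228
  p-xylene: x = 0.529, y = 0.132
Drum-2 feed = drum-1 liquid: z₂ = (0.1554, 0.1205, 0.1951, 0.5290).
Drum 2:
Let ψ₂ = V/F and solve Σ zᵢ(Kᵢ−1)/(1+ψ₂(Kᵢ−1)) = 0.
g(0) = ΣzᵢKᵢ − 1 = 1.153 and g(1) = 1 − Σzᵢ/Kᵢ = -0.113, so a root lies in (0, 1).
Newton iteration, ψ₂⁰ = 0.5:
  ψ₂ = 0.500: g = 0.2187, g' = -0.821 → ψ₂ = 0.766
  ψ₂ = 0.766: g = 0.0317, g' = -0.629 → ψ₂ = 0.817
Converged at ψ₂ = 0.817.
  acetone: x = 0.034, y = 0.183
  n-hexane: x = 0.032, y = 0.140
  benzene: x = 0.087, y = 0.219
  p-xylene: x = 0.848, y = 0.458

y_benzene (drum 2) = 0.219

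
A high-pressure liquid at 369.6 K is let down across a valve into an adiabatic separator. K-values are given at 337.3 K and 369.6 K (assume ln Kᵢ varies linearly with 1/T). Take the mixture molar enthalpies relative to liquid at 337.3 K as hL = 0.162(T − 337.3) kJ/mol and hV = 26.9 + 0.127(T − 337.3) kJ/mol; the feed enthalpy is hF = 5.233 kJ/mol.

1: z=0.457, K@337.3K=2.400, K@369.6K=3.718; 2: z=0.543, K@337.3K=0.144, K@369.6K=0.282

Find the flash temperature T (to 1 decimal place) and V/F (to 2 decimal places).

Adiabatic flash: solve Rachford–Rice at each trial T, then check hF = ψ·hV(T) + (1−ψ)·hL(T).
  T = 337.3 K: K = (2.400, 0.144), RR gives ψ = 0.146, H_out = 3.928 kJ/mol
  T = 369.6 K: K = (3.718, 0.282), RR gives ψ = 0.437, H_out = 16.486 kJ/mol
  T = 353.5 K: K = (3.019, 0.205), RR gives ψ = 0.306, H_out = 10.677 kJ/mol
  T = 345.4 K: K = (2.699, 0.172), RR gives ψ = 0.233, H_out = 7.505 kJ/mol
  T = 341.4 K: K = (2.549, 0.158), RR gives ψ = 0.192, H_out = 5.805 kJ/mol
  T = 339.4 K: K = (2.476, 0.151), RR gives ψ = 0.170, H_out = 4.909 kJ/mol
Linear interpolation between T = 339.4 (H_out = 4.909) and T = 341.4 (H_out = 5.805) on hF = 5.233 gives T ≈ 340.1 K, at which ψ = 0.18.

T = 340.1 K, V/F = 0.18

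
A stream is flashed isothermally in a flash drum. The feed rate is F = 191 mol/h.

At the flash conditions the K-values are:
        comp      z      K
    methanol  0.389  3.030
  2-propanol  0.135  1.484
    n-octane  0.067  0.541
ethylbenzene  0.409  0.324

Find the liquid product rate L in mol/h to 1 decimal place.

L = 98.4 mol/h

Newton–Raphson from β = 0.59:
  β = 0.590: g = -0.0919, g' = -0.895 → β = 0.487
  β = 0.487: g = -0.0020, g' = -0.865 → β = 0.485
Converged at β = 0.485.
Then V = β·F = 0.4849·191 = 92.6 mol/h and L = F − V = 98.4 mol/h.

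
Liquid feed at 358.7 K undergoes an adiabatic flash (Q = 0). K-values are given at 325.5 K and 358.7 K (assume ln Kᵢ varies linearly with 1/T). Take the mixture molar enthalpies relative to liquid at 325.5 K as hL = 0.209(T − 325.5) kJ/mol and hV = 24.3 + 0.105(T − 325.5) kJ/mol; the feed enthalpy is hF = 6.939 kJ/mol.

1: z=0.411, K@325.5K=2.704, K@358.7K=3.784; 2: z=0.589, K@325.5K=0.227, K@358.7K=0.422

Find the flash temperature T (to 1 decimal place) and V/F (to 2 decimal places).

T = 331.5 K, V/F = 0.24

Adiabatic flash: solve Rachford–Rice at each trial T, then check hF = ψ·hV(T) + (1−ψ)·hL(T).
  T = 325.5 K: K = (2.704, 0.227), RR gives ψ = 0.186, H_out = 4.521 kJ/mol
  T = 358.7 K: K = (3.784, 0.422), RR gives ψ = 0.500, H_out = 17.352 kJ/mol
  T = 342.1 K: K = (3.225, 0.314), RR gives ψ = 0.335, H_out = 11.022 kJ/mol
  T = 333.8 K: K = (2.959, 0.268), RR gives ψ = 0.261, H_out = 7.852 kJ/mol
  T = 329.6 K: K = (2.829, 0.247), RR gives ψ = 0.224, H_out = 6.194 kJ/mol
  T = 331.7 K: K = (2.894, 0.257), RR gives ψ = 0.242, H_out = 7.029 kJ/mol
Linear interpolation between T = 329.6 (H_out = 6.194) and T = 331.7 (H_out = 7.029) on hF = 6.939 gives T ≈ 331.5 K, at which ψ = 0.24.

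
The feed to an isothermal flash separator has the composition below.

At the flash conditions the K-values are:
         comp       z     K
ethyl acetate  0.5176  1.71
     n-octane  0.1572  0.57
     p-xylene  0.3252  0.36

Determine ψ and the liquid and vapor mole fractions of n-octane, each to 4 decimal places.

Material balance + equilibrium reduce to Σ zᵢ(Kᵢ−1)/(1+ψ(Kᵢ−1)) = 0.
Check two-phase: ΣzᵢKᵢ = 1.0918 > 1 and Σzᵢ/Kᵢ = 1.4818 > 1, so g(0) = 0.0918 > 0 and g(1) = -0.4818 < 0.
Newton–Raphson from ψ = 0.5:
  ψ = 0.5000: g = -0.12097, g' = -0.4773 → ψ = 0.2466
  ψ = 0.2466: g = -0.01000, g' = -0.4131 → ψ = 0.2224
  ψ = 0.2224: g = -0.00002, g' = -0.4112 → ψ = 0.2223
Converged at ψ = 0.2223.
Compositions from xᵢ = zᵢ/(1+ψ(Kᵢ−1)), yᵢ = Kᵢxᵢ:
  ethyl acetate: x = 0.4470, y = 0.7644
  n-octane: x = 0.1738, y = 0.0991
  p-xylene: x = 0.3791, y = 0.1365

ψ = 0.2223, x_n-octane = 0.1738, y_n-octane = 0.0991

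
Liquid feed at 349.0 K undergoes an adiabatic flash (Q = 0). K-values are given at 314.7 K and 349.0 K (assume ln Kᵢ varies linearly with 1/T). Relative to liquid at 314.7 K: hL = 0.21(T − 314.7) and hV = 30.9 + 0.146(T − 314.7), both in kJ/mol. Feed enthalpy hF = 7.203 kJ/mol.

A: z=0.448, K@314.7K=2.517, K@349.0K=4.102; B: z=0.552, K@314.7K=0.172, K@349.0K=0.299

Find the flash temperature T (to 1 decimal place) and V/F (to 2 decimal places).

Adiabatic flash: solve Rachford–Rice at each trial T, then check hF = ψ·hV(T) + (1−ψ)·hL(T).
  T = 314.7 K: K = (2.517, 0.172), RR gives ψ = 0.177, H_out = 5.475 kJ/mol
  T = 349.0 K: K = (4.102, 0.299), RR gives ψ = 0.461, H_out = 20.440 kJ/mol
  T = 331.9 K: K = (3.256, 0.230), RR gives ψ = 0.337, H_out = 13.665 kJ/mol
  T = 323.3 K: K = (2.873, 0.200), RR gives ψ = 0.265, H_out = 9.851 kJ/mol
  T = 319.0 K: K = (2.691, 0.186), RR gives ψ = 0.224, H_out = 7.754 kJ/mol
  T = 316.9 K: K = (2.605, 0.179), RR gives ψ = 0.202, H_out = 6.667 kJ/mol
Linear interpolation between T = 316.9 (H_out = 6.667) and T = 319.0 (H_out = 7.754) on hF = 7.203 gives T ≈ 317.9 K, at which ψ = 0.21.

T = 317.9 K, V/F = 0.21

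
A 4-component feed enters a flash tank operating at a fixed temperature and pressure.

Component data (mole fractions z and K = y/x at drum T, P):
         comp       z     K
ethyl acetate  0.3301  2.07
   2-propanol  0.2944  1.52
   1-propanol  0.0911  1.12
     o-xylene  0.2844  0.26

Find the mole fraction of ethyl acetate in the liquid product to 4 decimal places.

Material balance + equilibrium reduce to Σ zᵢ(Kᵢ−1)/(1+V/F(Kᵢ−1)) = 0.
g(0) = ΣzᵢKᵢ − 1 = 0.3068 and g(1) = 1 − Σzᵢ/Kᵢ = -0.5283, so a root lies in (0, 1).
Iterate (Newton) starting at V/F = 0.5:
  V/F = 0.5000: g = 0.02786, g' = -0.6041 → V/F = 0.5461
  V/F = 0.5461: g = -0.00076, g' = -0.6386 → V/F = 0.5449
Converged at V/F = 0.5449.
Compositions from xᵢ = zᵢ/(1+V/F(Kᵢ−1)), yᵢ = Kᵢxᵢ:
  ethyl acetate: x = 0.2085, y = 0.4316
  2-propanol: x = 0.2294, y = 0.3487
  1-propanol: x = 0.0855, y = 0.0958
  o-xylene: x = 0.4766, y = 0.1239

x_ethyl acetate = 0.2085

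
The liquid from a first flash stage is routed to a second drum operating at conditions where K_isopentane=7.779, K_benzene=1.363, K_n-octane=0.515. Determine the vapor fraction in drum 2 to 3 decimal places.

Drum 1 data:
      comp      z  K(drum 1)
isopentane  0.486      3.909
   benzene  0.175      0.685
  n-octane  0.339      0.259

Drum 1:
Newton iteration, ψ₁⁰ = 0.35:
  ψ₁ = 0.350: g = 0.2994, g' = -1.371 → ψ₁ = 0.568
  ψ₁ = 0.568: g = 0.0317, g' = -1.165 → ψ₁ = 0.596
  ψ₁ = 0.596: g = -0.0001, g' = -1.173 → ψ₁ = 0.595
Converged at ψ₁ = 0.595.
Drum-1 compositions:
  isopentane: x = 0.178, y = 0.695
  benzene: x = 0.215, y = 0.148
  n-octane: x = 0.607, y = 0.157
Drum-2 feed = drum-1 liquid: z₂ = (0.1779, 0.2154, 0.6067).
Drum 2:
Newton–Raphson from ψ₂ = 0.34:
  ψ₂ = 0.340: g = 0.0821, g' = -0.976 → ψ₂ = 0.424
  ψ₂ = 0.424: g = 0.0084, g' = -0.792 → ψ₂ = 0.435
Converged at ψ₂ = 0.435.
  isopentane: x = 0.045, y = 0.350
  benzene: x = 0.186, y = 0.254
  n-octane: x = 0.769, y = 0.396

V/F (drum 2) = 0.435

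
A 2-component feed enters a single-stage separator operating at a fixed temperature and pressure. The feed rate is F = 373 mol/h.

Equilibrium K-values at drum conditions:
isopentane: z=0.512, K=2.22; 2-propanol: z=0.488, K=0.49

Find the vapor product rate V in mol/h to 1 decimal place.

Binary case is linear: z₁(K₁−1)(1+ψ(K₂−1)) + z₂(K₂−1)(1+ψ(K₁−1)) = 0
⇒ ψ = [z₁(K₁−1)+z₂(K₂−1)] / [−(K₁−1)(K₂−1)] = 0.3758/0.6222 = 0.604
Then V = ψ·F = 0.6039·373 = 225.3 mol/h and L = F − V = 147.7 mol/h.

V = 225.3 mol/h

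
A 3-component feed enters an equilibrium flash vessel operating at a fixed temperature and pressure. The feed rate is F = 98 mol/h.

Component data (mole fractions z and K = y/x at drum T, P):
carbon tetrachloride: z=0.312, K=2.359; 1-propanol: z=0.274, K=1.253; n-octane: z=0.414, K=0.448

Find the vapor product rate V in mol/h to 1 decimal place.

Rachford–Rice: g(ψ) = Σ zᵢ(Kᵢ−1)/(1+ψ(Kᵢ−1)) = 0.
Check two-phase: ΣzᵢKᵢ = 1.265 > 1 and Σzᵢ/Kᵢ = 1.275 > 1, so g(0) = 0.265 > 0 and g(1) = -0.275 < 0.
Newton iteration, ψ⁰ = 0.42:
  ψ = 0.420: g = 0.0351, g' = -0.462 → ψ = 0.496
Converged at ψ = 0.496.
Then V = ψ·F = 0.4964·98 = 48.6 mol/h and L = F − V = 49.4 mol/h.

V = 48.6 mol/h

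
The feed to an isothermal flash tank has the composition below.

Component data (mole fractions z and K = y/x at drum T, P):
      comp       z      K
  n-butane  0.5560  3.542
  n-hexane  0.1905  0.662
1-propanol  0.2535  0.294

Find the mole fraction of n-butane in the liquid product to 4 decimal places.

Newton–Raphson from ψ = 0.5:
  ψ = 0.5000: g = 0.26825, g' = -1.0300 → ψ = 0.7604
  ψ = 0.7604: g = 0.00877, g' = -1.0461 → ψ = 0.7688
Converged at ψ = 0.7688.
Compositions from xᵢ = zᵢ/(1+ψ(Kᵢ−1)), yᵢ = Kᵢxᵢ:
  n-butane: x = 0.1882, y = 0.6666
  n-hexane: x = 0.2574, y = 0.1704
  1-propanol: x = 0.5544, y = 0.1630

x_n-butane = 0.1882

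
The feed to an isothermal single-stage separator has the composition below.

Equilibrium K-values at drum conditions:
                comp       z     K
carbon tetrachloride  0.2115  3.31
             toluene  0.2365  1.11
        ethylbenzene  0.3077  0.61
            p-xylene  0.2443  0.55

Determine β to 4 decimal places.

Material balance + equilibrium reduce to Σ zᵢ(Kᵢ−1)/(1+β(Kᵢ−1)) = 0.
g(0) = ΣzᵢKᵢ − 1 = 0.2846 and g(1) = 1 − Σzᵢ/Kᵢ = -0.2256, so a root lies in (0, 1).
Newton–Raphson from β = 0.5:
  β = 0.5000: g = -0.03955, g' = -0.4002 → β = 0.4012
  β = 0.4012: g = 0.00208, g' = -0.4461 → β = 0.4058
Converged at β = 0.4058.

β = 0.4058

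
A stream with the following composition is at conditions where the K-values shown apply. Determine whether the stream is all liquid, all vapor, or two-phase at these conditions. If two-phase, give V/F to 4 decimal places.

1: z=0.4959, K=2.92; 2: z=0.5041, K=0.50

two-phase, V/F = 0.7292

ΣzᵢKᵢ = 1.7001; Σzᵢ/Kᵢ = 1.1780.
Both exceed 1, so a two-phase solution exists.
Material balance + equilibrium reduce to Σ zᵢ(Kᵢ−1)/(1+ψ(Kᵢ−1)) = 0.
Binary case is linear: z₁(K₁−1)(1+ψ(K₂−1)) + z₂(K₂−1)(1+ψ(K₁−1)) = 0
⇒ ψ = [z₁(K₁−1)+z₂(K₂−1)] / [−(K₁−1)(K₂−1)] = 0.70008/0.96000 = 0.7292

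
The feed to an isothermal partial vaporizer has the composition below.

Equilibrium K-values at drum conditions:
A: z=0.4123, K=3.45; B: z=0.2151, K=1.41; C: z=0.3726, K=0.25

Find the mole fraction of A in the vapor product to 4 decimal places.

y_A = 0.5909

Newton iteration, β⁰ = 0.53:
  β = 0.5300: g = 0.04811, g' = -1.0702 → β = 0.5750
  β = 0.5750: g = -0.00056, g' = -1.0981 → β = 0.5744
Converged at β = 0.5744.
Compositions from xᵢ = zᵢ/(1+β(Kᵢ−1)), yᵢ = Kᵢxᵢ:
  A: x = 0.1713, y = 0.5909
  B: x = 0.1741, y = 0.2455
  C: x = 0.6546, y = 0.1637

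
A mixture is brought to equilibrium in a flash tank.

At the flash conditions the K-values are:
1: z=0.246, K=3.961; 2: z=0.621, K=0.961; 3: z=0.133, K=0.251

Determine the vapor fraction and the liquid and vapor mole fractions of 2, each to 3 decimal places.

Rachford–Rice: g(ψ) = Σ zᵢ(Kᵢ−1)/(1+ψ(Kᵢ−1)) = 0.
g(0) = ΣzᵢKᵢ − 1 = 0.605 and g(1) = 1 − Σzᵢ/Kᵢ = -0.238, so a root lies in (0, 1).
Newton–Raphson from ψ = 0.35:
  ψ = 0.350: g = 0.1981, g' = -0.658 → ψ = 0.651
  ψ = 0.651: g = 0.0295, g' = -0.537 → ψ = 0.706
  ψ = 0.706: g = -0.0006, g' = -0.563 → ψ = 0.705
Converged at ψ = 0.705.
Compositions from xᵢ = zᵢ/(1+ψ(Kᵢ−1)), yᵢ = Kᵢxᵢ:
  1: x = 0.080, y = 0.316
  2: x = 0.639, y = 0.614
  3: x = 0.282, y = 0.071

ψ = 0.705, x_2 = 0.639, y_2 = 0.614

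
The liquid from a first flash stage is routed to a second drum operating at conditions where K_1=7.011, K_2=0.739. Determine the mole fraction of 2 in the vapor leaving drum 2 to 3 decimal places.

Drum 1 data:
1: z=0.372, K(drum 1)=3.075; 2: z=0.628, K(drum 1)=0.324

y_2 (drum 2) = 0.708

Drum 1:
Binary case is linear: z₁(K₁−1)(1+ψ₁(K₂−1)) + z₂(K₂−1)(1+ψ₁(K₁−1)) = 0
⇒ ψ₁ = [z₁(K₁−1)+z₂(K₂−1)] / [−(K₁−1)(K₂−1)] = 0.3474/1.4027 = 0.248
Drum-1 compositions:
  1: x = 0.246, y = 0.756
  2: x = 0.754, y = 0.244
Drum-2 feed = drum-1 liquid: z₂ = (0.2457, 0.7543).
Drum 2:
Material balance + equilibrium reduce to Σ zᵢ(Kᵢ−1)/(1+ψ₂(Kᵢ−1)) = 0.
Feasibility: ΣzᵢKᵢ = 2.280, Σzᵢ/Kᵢ = 1.056 — both > 1, two phases present.
Binary case is linear: z₁(K₁−1)(1+ψ₂(K₂−1)) + z₂(K₂−1)(1+ψ₂(K₁−1)) = 0
⇒ ψ₂ = [z₁(K₁−1)+z₂(K₂−1)] / [−(K₁−1)(K₂−1)] = 1.2802/1.5689 = 0.816
  1: x = 0.042, y = 0.292
  2: x = 0.958, y = 0.708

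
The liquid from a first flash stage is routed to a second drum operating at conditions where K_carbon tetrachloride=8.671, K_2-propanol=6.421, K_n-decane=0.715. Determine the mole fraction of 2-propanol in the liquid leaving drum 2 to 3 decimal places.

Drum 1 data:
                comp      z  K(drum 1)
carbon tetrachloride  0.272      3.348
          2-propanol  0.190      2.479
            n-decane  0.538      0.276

x_2-propanol (drum 2) = 0.022

Drum 1:
Iterate (Newton) starting at ψ₁ = 0.5:
  ψ₁ = 0.500: g = -0.1552, g' = -1.147 → ψ₁ = 0.365
  ψ₁ = 0.365: g = -0.0027, g' = -1.131 → ψ₁ = 0.362
Converged at ψ₁ = 0.362.
Drum-1 compositions:
  carbon tetrachloride: x = 0.147, y = 0.492
  2-propanol: x = 0.124, y = 0.307
  n-decane: x = 0.729, y = 0.201
Drum-2 feed = drum-1 liquid: z₂ = (0.1470, 0.1237, 0.7293).
Drum 2:
Let ψ₂ = V/F and solve Σ zᵢ(Kᵢ−1)/(1+ψ₂(Kᵢ−1)) = 0.
Feasibility: ΣzᵢKᵢ = 2.590, Σzᵢ/Kᵢ = 1.056 — both > 1, two phases present.
Newton iteration, ψ₂⁰ = 0.56:
  ψ₂ = 0.560: g = 0.1317, g' = -0.615 → ψ₂ = 0.774
  ψ₂ = 0.774: g = 0.0249, g' = -0.412 → ψ₂ = 0.834
  ψ₂ = 0.834: g = 0.0010, g' = -0.379 → ψ₂ = 0.837
Converged at ψ₂ = 0.837.
  carbon tetrachloride: x = 0.020, y = 0.172
  2-propanol: x = 0.022, y = 0.143
  n-decane: x = 0.958, y = 0.685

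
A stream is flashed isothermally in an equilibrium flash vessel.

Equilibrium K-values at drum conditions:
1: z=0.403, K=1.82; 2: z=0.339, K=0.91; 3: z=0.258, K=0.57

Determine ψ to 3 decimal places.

ψ = 0.789

Iterate (Newton) starting at ψ = 0.5:
  ψ = 0.500: g = 0.0611, g' = -0.217 → ψ = 0.782
  ψ = 0.782: g = 0.0014, g' = -0.212 → ψ = 0.789
Converged at ψ = 0.789.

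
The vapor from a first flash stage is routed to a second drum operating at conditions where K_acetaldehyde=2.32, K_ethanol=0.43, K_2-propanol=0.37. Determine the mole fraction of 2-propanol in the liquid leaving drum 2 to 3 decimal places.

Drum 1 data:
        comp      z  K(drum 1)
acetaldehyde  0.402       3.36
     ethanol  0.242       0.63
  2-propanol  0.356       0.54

Drum 1:
Material balance + equilibrium reduce to Σ zᵢ(Kᵢ−1)/(1+ψ₁(Kᵢ−1)) = 0.
Feasibility: ΣzᵢKᵢ = 1.695, Σzᵢ/Kᵢ = 1.163 — both > 1, two phases present.
Newton–Raphson from ψ₁ = 0.5:
  ψ₁ = 0.500: g = 0.1127, g' = -0.648 → ψ₁ = 0.674
  ψ₁ = 0.674: g = 0.0097, g' = -0.551 → ψ₁ = 0.691
Converged at ψ₁ = 0.691.
Drum-1 compositions:
  acetaldehyde: x = 0.153, y = 0.513
  ethanol: x = 0.325, y = 0.205
  2-propanol: x = 0.522, y = 0.282
Drum-2 feed = drum-1 vapor: z₂ = (0.5132, 0.2049, 0.2819).
Drum 2:
Let ψ₂ = V/F and solve Σ zᵢ(Kᵢ−1)/(1+ψ₂(Kᵢ−1)) = 0.
g(0) = ΣzᵢKᵢ − 1 = 0.383 and g(1) = 1 − Σzᵢ/Kᵢ = -0.460, so a root lies in (0, 1).
Iterate (Newton) starting at ψ₂ = 0.5:
  ψ₂ = 0.500: g = -0.0145, g' = -0.693 → ψ₂ = 0.479
Converged at ψ₂ = 0.479.
  acetaldehyde: x = 0.314, y = 0.729
  ethanol: x = 0.282, y = 0.121
  2-propanol: x = 0.404, y = 0.149

x_2-propanol (drum 2) = 0.404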